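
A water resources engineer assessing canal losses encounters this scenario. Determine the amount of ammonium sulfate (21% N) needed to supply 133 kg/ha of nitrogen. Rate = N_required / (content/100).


Rate = N_required / (N_content / 100)
     = 133 / (21 / 100)
     = 133 / 0.21
     = 633.33 kg/ha


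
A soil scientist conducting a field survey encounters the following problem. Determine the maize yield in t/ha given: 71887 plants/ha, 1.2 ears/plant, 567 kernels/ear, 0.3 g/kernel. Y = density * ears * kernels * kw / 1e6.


Y = density * ears * kernels * kw
  = 71887 * 1.2 * 567 * 0.3 g/ha
  = 14673574.44 g/ha
  = 14673.57 kg/ha = 14.67 t/ha


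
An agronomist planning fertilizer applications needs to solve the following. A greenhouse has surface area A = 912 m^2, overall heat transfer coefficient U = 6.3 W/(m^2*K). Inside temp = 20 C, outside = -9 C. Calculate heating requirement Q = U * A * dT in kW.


dT = 20 - (-9) = 29 K
Q = U * A * dT
  = 6.3 * 912 * 29
  = 166622.40 W = 166.62 kW


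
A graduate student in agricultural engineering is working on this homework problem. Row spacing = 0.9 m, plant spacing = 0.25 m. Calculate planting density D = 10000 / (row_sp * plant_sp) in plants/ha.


D = 10000 / (row_sp * plant_sp)
  = 10000 / (0.9 * 0.25)
  = 10000 / 0.2250
  = 44444.44 plants/ha


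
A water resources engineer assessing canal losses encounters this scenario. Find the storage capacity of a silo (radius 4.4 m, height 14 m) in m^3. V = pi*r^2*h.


V = pi * r^2 * h
  = pi * 4.4^2 * 14
  = pi * 19.36 * 14
  = 851.50 m^3


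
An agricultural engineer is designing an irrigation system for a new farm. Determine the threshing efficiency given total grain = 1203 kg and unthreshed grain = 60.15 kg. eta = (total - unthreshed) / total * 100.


eta = (total - unthreshed) / total * 100
    = (1203 - 60.15) / 1203 * 100
    = 1142.85 / 1203 * 100
    = 95%


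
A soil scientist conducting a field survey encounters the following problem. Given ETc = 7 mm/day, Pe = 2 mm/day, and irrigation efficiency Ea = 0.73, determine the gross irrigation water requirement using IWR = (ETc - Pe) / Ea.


IWR = (ETc - Pe) / Ea
    = (7 - 2) / 0.73
    = 5 / 0.73
    = 6.85 mm/day


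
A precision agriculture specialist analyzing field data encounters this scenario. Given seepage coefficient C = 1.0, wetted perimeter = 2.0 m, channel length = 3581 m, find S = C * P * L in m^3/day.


S = C * P * L
  = 1.0 * 2.0 * 3581
  = 7162 m^3/day


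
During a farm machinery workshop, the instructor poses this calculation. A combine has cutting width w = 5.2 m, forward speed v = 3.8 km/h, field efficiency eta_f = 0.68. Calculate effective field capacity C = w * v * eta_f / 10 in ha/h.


C = w * v * eta_f / 10
  = 5.2 * 3.8 * 0.68 / 10
  = 13.44 / 10
  = 1.34 ha/h


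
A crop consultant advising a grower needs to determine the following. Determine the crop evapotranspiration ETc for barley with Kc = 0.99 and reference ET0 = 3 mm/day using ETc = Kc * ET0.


ETc = Kc * ET0
    = 0.99 * 3
    = 2.97 mm/day


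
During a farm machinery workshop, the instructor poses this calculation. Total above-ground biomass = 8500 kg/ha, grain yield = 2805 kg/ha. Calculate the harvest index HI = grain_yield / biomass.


HI = grain_yield / biomass
   = 2805 / 8500
   = 0.33


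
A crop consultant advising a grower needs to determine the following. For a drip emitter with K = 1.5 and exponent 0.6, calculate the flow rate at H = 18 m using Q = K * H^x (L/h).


Q = K * H^x
  = 1.5 * 18^0.6
  = 1.5 * 5.6645
  = 8.50 L/h


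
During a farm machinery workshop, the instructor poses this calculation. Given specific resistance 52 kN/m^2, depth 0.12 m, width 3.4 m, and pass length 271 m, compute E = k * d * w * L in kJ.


E = k * d * w * L
  = 52 * 0.12 * 3.4 * 271
  = 5749.54 kJ


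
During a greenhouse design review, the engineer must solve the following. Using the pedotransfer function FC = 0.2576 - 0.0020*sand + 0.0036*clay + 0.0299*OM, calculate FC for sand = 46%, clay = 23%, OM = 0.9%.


FC = 0.2576 - 0.0020*46 + 0.0036*23 + 0.0299*0.9
   = 0.2576 - 0.0920 + 0.0828 + 0.0269
   = 0.2753


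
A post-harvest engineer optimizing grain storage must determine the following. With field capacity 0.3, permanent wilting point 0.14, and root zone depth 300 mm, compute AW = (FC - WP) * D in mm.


AW = (FC - WP) * D
   = (0.3 - 0.14) * 300
   = 0.16 * 300
   = 48 mm


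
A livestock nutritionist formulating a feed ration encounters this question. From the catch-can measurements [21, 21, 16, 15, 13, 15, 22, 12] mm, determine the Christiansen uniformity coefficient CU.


xbar = 135 / 8 = 16.875
sum|xi - xbar| = 26.750
CU = 100 * (1 - 26.750 / (8 * 16.875))
   = 100 * (1 - 0.1981)
   = 80.19%


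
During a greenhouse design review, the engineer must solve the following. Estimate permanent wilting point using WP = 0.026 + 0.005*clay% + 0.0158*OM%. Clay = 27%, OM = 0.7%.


WP = 0.026 + 0.005*27 + 0.0158*0.7
   = 0.026 + 0.1350 + 0.0111
   = 0.1721


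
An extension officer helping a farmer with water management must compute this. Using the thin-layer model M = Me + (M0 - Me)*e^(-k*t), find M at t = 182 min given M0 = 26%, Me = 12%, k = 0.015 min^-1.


M = Me + (M0 - Me) * e^(-k*t)
  = 12 + (26 - 12) * e^(-0.015*182)
  = 12 + 14 * e^(-2.730)
  = 12 + 14 * 0.06522
  = 12 + 0.9131
  = 12.91%


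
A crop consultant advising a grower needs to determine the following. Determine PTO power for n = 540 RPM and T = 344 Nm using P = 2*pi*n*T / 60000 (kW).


P = 2*pi*n*T / 60000
  = 2*pi * 540 * 344 / 60000
  = 1167164.50 / 60000
  = 19.45 kW


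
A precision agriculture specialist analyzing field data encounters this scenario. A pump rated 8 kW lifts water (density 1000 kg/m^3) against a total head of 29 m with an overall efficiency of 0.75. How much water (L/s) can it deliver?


Q = (P * 1000 * eta) / (rho * g * H)
  = (8 * 1000 * 0.75) / (1000 * 9.81 * 29)
  = 6000 / 284490
  = 0.02109 m^3/s = 21.09 L/s


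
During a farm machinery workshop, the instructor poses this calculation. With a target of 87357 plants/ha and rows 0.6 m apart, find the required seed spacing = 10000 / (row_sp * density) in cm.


spacing = 10000 / (row_sp * density)
        = 10000 / (0.6 * 87357)
        = 10000 / 52414.20
        = 0.19079 m = 19.08 cm


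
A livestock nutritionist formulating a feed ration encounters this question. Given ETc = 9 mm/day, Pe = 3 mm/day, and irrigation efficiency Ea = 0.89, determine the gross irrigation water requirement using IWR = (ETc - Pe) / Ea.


IWR = (ETc - Pe) / Ea
    = (9 - 3) / 0.89
    = 6 / 0.89
    = 6.74 mm/day


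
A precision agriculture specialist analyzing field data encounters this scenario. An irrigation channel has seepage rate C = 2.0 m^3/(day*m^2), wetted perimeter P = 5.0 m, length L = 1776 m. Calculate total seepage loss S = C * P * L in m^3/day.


S = C * P * L
  = 2.0 * 5.0 * 1776
  = 17760 m^3/day


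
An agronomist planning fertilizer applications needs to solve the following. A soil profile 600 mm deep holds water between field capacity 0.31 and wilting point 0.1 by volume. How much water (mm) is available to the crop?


AW = (FC - WP) * D
   = (0.31 - 0.1) * 600
   = 0.21 * 600
   = 126 mm


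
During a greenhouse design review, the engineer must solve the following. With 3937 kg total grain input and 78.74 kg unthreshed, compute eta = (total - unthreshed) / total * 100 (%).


eta = (total - unthreshed) / total * 100
    = (3937 - 78.74) / 3937 * 100
    = 3858.26 / 3937 * 100
    = 98%


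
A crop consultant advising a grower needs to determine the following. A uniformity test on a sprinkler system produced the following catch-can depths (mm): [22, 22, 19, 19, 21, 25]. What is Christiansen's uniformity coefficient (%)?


xbar = 128 / 6 = 21.333
sum|xi - xbar| = 10
CU = 100 * (1 - 10 / (6 * 21.333))
   = 100 * (1 - 0.0781)
   = 92.19%


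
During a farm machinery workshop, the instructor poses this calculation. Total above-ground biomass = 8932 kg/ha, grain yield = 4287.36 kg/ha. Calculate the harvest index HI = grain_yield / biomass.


HI = grain_yield / biomass
   = 4287.36 / 8932
   = 0.48


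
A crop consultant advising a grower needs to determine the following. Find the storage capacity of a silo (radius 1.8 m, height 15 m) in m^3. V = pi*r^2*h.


V = pi * r^2 * h
  = pi * 1.8^2 * 15
  = pi * 3.24 * 15
  = 152.68 m^3


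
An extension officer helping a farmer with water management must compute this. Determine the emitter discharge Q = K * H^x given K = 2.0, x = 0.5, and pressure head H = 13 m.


Q = K * H^x
  = 2.0 * 13^0.5
  = 2.0 * 3.6056
  = 7.21 L/h


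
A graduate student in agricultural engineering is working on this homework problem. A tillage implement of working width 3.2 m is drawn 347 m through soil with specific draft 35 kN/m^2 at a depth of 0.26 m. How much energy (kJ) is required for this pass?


E = k * d * w * L
  = 35 * 0.26 * 3.2 * 347
  = 10104.64 kJ


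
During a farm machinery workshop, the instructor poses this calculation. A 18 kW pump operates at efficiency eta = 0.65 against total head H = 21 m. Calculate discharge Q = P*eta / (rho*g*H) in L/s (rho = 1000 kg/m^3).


Q = (P * 1000 * eta) / (rho * g * H)
  = (18 * 1000 * 0.65) / (1000 * 9.81 * 21)
  = 11700 / 206010
  = 0.05679 m^3/s = 56.79 L/s


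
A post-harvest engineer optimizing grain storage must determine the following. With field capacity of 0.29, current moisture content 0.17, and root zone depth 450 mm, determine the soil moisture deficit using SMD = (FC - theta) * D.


SMD = (FC - theta) * D
    = (0.29 - 0.17) * 450
    = 0.120 * 450
    = 54 mm


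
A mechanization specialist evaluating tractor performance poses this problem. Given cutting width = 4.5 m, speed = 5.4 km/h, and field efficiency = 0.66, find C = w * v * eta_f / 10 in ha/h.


C = w * v * eta_f / 10
  = 4.5 * 5.4 * 0.66 / 10
  = 16.04 / 10
  = 1.60 ha/h


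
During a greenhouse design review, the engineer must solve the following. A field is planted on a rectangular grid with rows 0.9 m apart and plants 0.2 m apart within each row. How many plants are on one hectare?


D = 10000 / (row_sp * plant_sp)
  = 10000 / (0.9 * 0.2)
  = 10000 / 0.1800
  = 55555.56 plants/ha


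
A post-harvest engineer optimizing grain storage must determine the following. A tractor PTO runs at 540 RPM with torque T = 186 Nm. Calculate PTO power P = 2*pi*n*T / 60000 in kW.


P = 2*pi*n*T / 60000
  = 2*pi * 540 * 186 / 60000
  = 631083.13 / 60000
  = 10.52 kW


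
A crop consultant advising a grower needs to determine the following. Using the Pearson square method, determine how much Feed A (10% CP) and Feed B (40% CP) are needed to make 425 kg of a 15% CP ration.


parts_A = CP_b - target = 40 - 15 = 25
parts_B = target - CP_a = 15 - 10 = 5
total_parts = 25 + 5 = 30
Feed A = 425 * 25 / 30 = 354.17 kg
Feed B = 425 * 5 / 30 = 70.83 kg

354.17 kg


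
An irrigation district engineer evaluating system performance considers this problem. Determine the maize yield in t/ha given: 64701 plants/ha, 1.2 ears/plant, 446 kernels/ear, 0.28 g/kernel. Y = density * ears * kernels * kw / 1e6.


Y = density * ears * kernels * kw
  = 64701 * 1.2 * 446 * 0.28 g/ha
  = 9695833.06 g/ha
  = 9695.83 kg/ha = 9.70 t/ha


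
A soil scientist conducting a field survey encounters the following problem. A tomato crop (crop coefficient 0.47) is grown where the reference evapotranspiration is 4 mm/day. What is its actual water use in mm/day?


ETc = Kc * ET0
    = 0.47 * 4
    = 1.88 mm/day


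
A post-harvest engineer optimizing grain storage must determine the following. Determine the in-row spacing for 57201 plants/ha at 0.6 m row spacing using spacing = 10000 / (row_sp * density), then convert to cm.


spacing = 10000 / (row_sp * density)
        = 10000 / (0.6 * 57201)
        = 10000 / 34320.60
        = 0.29137 m = 29.14 cm


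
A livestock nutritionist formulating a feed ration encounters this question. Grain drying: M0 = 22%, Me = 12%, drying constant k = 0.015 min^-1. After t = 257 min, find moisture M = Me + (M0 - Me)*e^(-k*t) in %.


M = Me + (M0 - Me) * e^(-k*t)
  = 12 + (22 - 12) * e^(-0.015*257)
  = 12 + 10 * e^(-3.855)
  = 12 + 10 * 0.02117
  = 12 + 0.2117
  = 12.21%


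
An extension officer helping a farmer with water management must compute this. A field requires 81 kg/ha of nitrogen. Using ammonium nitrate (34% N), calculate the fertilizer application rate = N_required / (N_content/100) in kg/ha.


Rate = N_required / (N_content / 100)
     = 81 / (34 / 100)
     = 81 / 0.34
     = 238.24 kg/ha


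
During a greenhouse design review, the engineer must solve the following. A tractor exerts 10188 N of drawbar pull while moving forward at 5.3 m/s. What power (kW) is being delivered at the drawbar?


P = F * v / 1000
  = 10188 * 5.3 / 1000
  = 53996.40 / 1000
  = 54.00 kW


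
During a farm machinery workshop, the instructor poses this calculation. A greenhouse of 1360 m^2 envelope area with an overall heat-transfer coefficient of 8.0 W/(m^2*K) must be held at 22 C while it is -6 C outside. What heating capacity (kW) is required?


dT = 22 - (-6) = 28 K
Q = U * A * dT
  = 8.0 * 1360 * 28
  = 304640 W = 304.64 kW


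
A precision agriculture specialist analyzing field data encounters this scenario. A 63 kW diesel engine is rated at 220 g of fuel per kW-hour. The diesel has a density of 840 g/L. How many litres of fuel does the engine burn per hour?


FC = P * BSFC / rho_fuel
   = 63 * 220 / 840
   = 13860 / 840
   = 16.50 L/h


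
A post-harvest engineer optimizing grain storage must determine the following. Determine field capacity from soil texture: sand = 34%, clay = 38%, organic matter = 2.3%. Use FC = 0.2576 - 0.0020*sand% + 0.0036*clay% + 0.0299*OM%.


FC = 0.2576 - 0.0020*34 + 0.0036*38 + 0.0299*2.3
   = 0.2576 - 0.0680 + 0.1368 + 0.0688
   = 0.3952


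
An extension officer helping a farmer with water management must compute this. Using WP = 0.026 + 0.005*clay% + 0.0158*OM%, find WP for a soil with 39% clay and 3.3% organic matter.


WP = 0.026 + 0.005*39 + 0.0158*3.3
   = 0.026 + 0.1950 + 0.0521
   = 0.2731


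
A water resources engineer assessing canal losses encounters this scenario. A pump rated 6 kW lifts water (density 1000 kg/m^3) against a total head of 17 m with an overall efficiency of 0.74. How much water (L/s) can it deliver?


Q = (P * 1000 * eta) / (rho * g * H)
  = (6 * 1000 * 0.74) / (1000 * 9.81 * 17)
  = 4440 / 166770
  = 0.02662 m^3/s = 26.62 L/s


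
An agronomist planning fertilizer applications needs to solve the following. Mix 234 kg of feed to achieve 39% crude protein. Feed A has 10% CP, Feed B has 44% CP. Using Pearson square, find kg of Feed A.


parts_A = CP_b - target = 44 - 39 = 5
parts_B = target - CP_a = 39 - 10 = 29
total_parts = 5 + 29 = 34
Feed A = 234 * 5 / 34 = 34.41 kg
Feed B = 234 * 29 / 34 = 199.59 kg

34.41 kg


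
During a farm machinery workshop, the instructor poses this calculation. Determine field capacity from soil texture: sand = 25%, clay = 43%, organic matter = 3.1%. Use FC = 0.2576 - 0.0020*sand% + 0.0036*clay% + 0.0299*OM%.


FC = 0.2576 - 0.0020*25 + 0.0036*43 + 0.0299*3.1
   = 0.2576 - 0.0500 + 0.1548 + 0.0927
   = 0.4551


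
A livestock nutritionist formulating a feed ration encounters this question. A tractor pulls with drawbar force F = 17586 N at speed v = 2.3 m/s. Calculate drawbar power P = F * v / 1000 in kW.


P = F * v / 1000
  = 17586 * 2.3 / 1000
  = 40447.80 / 1000
  = 40.45 kW


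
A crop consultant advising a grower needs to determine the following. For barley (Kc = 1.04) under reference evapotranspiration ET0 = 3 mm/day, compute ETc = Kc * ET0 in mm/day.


ETc = Kc * ET0
    = 1.04 * 3
    = 3.12 mm/day


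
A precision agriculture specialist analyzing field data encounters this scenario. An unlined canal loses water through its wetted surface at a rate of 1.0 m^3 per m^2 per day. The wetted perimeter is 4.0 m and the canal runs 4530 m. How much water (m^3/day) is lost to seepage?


S = C * P * L
  = 1.0 * 4.0 * 4530
  = 18120 m^3/day


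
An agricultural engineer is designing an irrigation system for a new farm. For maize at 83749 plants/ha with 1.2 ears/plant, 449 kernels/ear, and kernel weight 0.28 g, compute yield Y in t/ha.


Y = density * ears * kernels * kw
  = 83749 * 1.2 * 449 * 0.28 g/ha
  = 12634709.14 g/ha
  = 12634.71 kg/ha = 12.63 t/ha


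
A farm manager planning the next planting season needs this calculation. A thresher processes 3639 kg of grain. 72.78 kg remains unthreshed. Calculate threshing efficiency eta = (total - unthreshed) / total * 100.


eta = (total - unthreshed) / total * 100
    = (3639 - 72.78) / 3639 * 100
    = 3566.22 / 3639 * 100
    = 98%


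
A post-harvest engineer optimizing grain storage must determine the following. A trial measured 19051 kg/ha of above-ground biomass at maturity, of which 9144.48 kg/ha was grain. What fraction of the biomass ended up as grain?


HI = grain_yield / biomass
   = 9144.48 / 19051
   = 0.48


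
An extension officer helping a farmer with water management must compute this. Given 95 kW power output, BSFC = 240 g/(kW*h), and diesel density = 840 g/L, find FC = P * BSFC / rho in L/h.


FC = P * BSFC / rho_fuel
   = 95 * 240 / 840
   = 22800 / 840
   = 27.14 L/h


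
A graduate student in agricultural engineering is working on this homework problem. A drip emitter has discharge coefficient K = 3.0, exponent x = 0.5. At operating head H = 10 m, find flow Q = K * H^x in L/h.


Q = K * H^x
  = 3.0 * 10^0.5
  = 3.0 * 3.1623
  = 9.49 L/h


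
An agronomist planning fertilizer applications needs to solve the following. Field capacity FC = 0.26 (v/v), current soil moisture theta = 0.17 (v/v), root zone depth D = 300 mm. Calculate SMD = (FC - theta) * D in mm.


SMD = (FC - theta) * D
    = (0.26 - 0.17) * 300
    = 0.090 * 300
    = 27 mm


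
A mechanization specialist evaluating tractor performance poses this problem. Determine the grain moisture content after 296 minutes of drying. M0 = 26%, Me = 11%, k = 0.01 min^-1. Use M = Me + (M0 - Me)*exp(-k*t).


M = Me + (M0 - Me) * e^(-k*t)
  = 11 + (26 - 11) * e^(-0.01*296)
  = 11 + 15 * e^(-2.960)
  = 11 + 15 * 0.05182
  = 11 + 0.7773
  = 11.78%


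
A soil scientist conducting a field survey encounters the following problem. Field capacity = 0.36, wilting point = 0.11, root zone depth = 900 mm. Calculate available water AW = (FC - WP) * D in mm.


AW = (FC - WP) * D
   = (0.36 - 0.11) * 900
   = 0.25 * 900
   = 225 mm


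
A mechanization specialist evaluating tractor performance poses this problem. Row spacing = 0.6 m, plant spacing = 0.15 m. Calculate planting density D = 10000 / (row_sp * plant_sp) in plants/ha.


D = 10000 / (row_sp * plant_sp)
  = 10000 / (0.6 * 0.15)
  = 10000 / 0.0900
  = 111111.11 plants/ha


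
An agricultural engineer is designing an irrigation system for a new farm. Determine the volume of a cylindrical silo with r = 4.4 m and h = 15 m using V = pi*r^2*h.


V = pi * r^2 * h
  = pi * 4.4^2 * 15
  = pi * 19.36 * 15
  = 912.32 m^3


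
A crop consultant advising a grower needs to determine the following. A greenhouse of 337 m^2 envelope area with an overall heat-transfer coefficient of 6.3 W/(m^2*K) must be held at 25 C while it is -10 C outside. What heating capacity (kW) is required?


dT = 25 - (-10) = 35 K
Q = U * A * dT
  = 6.3 * 337 * 35
  = 74308.50 W = 74.31 kW


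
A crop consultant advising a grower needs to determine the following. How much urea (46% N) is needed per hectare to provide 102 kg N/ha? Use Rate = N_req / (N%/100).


Rate = N_required / (N_content / 100)
     = 102 / (46 / 100)
     = 102 / 0.46
     = 221.74 kg/ha


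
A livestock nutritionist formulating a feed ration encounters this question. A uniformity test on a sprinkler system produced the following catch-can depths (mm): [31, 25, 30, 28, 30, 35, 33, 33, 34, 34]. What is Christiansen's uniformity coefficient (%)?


xbar = 313 / 10 = 31.300
sum|xi - xbar| = 25
CU = 100 * (1 - 25 / (10 * 31.300))
   = 100 * (1 - 0.0799)
   = 92.01%


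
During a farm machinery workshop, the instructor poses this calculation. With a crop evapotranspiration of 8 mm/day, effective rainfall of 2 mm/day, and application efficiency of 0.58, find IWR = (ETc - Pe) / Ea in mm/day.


IWR = (ETc - Pe) / Ea
    = (8 - 2) / 0.58
    = 6 / 0.58
    = 10.34 mm/day


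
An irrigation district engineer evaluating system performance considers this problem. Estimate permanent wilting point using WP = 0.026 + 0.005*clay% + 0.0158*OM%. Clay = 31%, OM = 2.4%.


WP = 0.026 + 0.005*31 + 0.0158*2.4
   = 0.026 + 0.1550 + 0.0379
   = 0.2189


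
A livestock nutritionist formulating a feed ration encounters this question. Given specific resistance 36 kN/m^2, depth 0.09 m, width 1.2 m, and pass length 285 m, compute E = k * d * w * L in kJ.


E = k * d * w * L
  = 36 * 0.09 * 1.2 * 285
  = 1108.08 kJ


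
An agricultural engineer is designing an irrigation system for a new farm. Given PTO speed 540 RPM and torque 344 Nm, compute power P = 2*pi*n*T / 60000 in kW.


P = 2*pi*n*T / 60000
  = 2*pi * 540 * 344 / 60000
  = 1167164.50 / 60000
  = 19.45 kW


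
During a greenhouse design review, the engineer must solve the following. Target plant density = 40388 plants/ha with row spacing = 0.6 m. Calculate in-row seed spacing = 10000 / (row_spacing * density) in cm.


spacing = 10000 / (row_sp * density)
        = 10000 / (0.6 * 40388)
        = 10000 / 24232.80
        = 0.41266 m = 41.27 cm


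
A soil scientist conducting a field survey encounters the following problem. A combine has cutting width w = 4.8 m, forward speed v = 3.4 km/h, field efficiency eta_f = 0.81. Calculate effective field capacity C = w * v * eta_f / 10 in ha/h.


C = w * v * eta_f / 10
  = 4.8 * 3.4 * 0.81 / 10
  = 13.22 / 10
  = 1.32 ha/h


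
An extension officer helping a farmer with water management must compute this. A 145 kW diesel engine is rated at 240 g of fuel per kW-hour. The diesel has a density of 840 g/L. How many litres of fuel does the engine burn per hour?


FC = P * BSFC / rho_fuel
   = 145 * 240 / 840
   = 34800 / 840
   = 41.43 L/h


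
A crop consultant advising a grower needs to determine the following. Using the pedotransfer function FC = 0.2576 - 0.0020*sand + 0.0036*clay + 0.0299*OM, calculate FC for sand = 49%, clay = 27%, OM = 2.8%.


FC = 0.2576 - 0.0020*49 + 0.0036*27 + 0.0299*2.8
   = 0.2576 - 0.0980 + 0.0972 + 0.0837
   = 0.3405


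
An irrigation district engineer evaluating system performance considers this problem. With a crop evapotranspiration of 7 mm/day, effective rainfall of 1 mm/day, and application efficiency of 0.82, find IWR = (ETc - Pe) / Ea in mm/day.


IWR = (ETc - Pe) / Ea
    = (7 - 1) / 0.82
    = 6 / 0.82
    = 7.32 mm/day


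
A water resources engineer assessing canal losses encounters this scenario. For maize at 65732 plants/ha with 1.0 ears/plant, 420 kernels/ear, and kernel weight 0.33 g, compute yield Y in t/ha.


Y = density * ears * kernels * kw
  = 65732 * 1.0 * 420 * 0.33 g/ha
  = 9110455.20 g/ha
  = 9110.46 kg/ha = 9.11 t/ha


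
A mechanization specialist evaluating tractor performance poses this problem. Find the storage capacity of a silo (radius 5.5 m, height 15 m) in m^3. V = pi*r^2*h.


V = pi * r^2 * h
  = pi * 5.5^2 * 15
  = pi * 30.25 * 15
  = 1425.50 m^3


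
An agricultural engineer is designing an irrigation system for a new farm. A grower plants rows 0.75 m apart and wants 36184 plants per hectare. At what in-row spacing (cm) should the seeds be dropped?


spacing = 10000 / (row_sp * density)
        = 10000 / (0.75 * 36184)
        = 10000 / 27138
        = 0.36849 m = 36.85 cm


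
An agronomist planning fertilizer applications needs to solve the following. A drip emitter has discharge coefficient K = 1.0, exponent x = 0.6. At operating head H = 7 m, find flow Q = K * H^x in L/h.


Q = K * H^x
  = 1.0 * 7^0.6
  = 1.0 * 3.2141
  = 3.21 L/h


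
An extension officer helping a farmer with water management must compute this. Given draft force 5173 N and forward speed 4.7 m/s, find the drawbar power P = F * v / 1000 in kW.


P = F * v / 1000
  = 5173 * 4.7 / 1000
  = 24313.10 / 1000
  = 24.31 kW


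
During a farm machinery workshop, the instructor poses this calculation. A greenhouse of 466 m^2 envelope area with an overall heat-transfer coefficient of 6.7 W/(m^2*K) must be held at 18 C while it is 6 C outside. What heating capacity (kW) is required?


dT = 18 - (6) = 12 K
Q = U * A * dT
  = 6.7 * 466 * 12
  = 37466.40 W = 37.47 kW


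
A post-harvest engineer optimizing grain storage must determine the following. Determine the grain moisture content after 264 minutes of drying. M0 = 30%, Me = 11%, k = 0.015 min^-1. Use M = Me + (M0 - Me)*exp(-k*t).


M = Me + (M0 - Me) * e^(-k*t)
  = 11 + (30 - 11) * e^(-0.015*264)
  = 11 + 19 * e^(-3.960)
  = 11 + 19 * 0.01906
  = 11 + 0.3622
  = 11.36%


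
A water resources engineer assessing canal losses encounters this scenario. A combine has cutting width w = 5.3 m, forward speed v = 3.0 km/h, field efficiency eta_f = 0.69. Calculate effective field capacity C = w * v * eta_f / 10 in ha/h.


C = w * v * eta_f / 10
  = 5.3 * 3.0 * 0.69 / 10
  = 10.97 / 10
  = 1.10 ha/h


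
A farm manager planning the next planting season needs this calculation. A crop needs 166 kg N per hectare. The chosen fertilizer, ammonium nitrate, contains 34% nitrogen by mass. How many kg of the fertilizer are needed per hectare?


Rate = N_required / (N_content / 100)
     = 166 / (34 / 100)
     = 166 / 0.34
     = 488.24 kg/ha


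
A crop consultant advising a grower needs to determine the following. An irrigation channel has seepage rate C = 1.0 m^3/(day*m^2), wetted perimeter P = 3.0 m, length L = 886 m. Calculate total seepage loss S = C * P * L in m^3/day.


S = C * P * L
  = 1.0 * 3.0 * 886
  = 2658 m^3/day


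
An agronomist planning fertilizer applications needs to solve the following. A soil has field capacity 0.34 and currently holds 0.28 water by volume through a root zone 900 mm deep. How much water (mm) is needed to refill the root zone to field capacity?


SMD = (FC - theta) * D
    = (0.34 - 0.28) * 900
    = 0.060 * 900
    = 54 mm


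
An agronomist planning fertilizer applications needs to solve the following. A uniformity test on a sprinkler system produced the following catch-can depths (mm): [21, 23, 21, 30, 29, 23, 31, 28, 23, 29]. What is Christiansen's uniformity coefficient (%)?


xbar = 258 / 10 = 25.800
sum|xi - xbar| = 36
CU = 100 * (1 - 36 / (10 * 25.800))
   = 100 * (1 - 0.1395)
   = 86.05%


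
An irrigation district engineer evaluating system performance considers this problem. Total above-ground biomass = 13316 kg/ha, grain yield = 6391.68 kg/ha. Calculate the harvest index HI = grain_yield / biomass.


HI = grain_yield / biomass
   = 6391.68 / 13316
   = 0.48


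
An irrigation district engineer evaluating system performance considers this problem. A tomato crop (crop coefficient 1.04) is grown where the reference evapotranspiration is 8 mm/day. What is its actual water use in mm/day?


ETc = Kc * ET0
    = 1.04 * 8
    = 8.32 mm/day


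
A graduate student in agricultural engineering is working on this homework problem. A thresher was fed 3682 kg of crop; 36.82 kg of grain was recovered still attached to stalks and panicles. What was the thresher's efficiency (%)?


eta = (total - unthreshed) / total * 100
    = (3682 - 36.82) / 3682 * 100
    = 3645.18 / 3682 * 100
    = 99%


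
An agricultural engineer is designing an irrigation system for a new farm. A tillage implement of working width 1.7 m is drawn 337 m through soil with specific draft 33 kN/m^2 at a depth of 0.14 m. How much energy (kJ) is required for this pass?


E = k * d * w * L
  = 33 * 0.14 * 1.7 * 337
  = 2646.80 kJ


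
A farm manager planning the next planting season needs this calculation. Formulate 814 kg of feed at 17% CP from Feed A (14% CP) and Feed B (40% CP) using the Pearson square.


parts_A = CP_b - target = 40 - 17 = 23
parts_B = target - CP_a = 17 - 14 = 3
total_parts = 23 + 3 = 26
Feed A = 814 * 23 / 26 = 720.08 kg
Feed B = 814 * 3 / 26 = 93.92 kg

720.08 kg


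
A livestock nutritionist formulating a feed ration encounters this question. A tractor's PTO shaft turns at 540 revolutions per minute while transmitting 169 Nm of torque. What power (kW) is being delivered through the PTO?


P = 2*pi*n*T / 60000
  = 2*pi * 540 * 169 / 60000
  = 573403.49 / 60000
  = 9.56 kW


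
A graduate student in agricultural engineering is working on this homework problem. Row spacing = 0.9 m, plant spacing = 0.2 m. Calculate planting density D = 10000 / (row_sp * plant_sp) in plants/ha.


D = 10000 / (row_sp * plant_sp)
  = 10000 / (0.9 * 0.2)
  = 10000 / 0.1800
  = 55555.56 plants/ha


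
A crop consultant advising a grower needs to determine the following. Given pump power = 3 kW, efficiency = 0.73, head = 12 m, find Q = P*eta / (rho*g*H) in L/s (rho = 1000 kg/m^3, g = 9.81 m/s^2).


Q = (P * 1000 * eta) / (rho * g * H)
  = (3 * 1000 * 0.73) / (1000 * 9.81 * 12)
  = 2190 / 117720
  = 0.01860 m^3/s = 18.60 L/s


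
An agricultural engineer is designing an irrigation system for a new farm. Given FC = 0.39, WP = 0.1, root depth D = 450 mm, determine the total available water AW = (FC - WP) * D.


AW = (FC - WP) * D
   = (0.39 - 0.1) * 450
   = 0.29 * 450
   = 130.50 mm


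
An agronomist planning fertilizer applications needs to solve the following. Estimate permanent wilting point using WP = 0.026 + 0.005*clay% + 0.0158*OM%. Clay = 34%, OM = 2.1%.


WP = 0.026 + 0.005*34 + 0.0158*2.1
   = 0.026 + 0.1700 + 0.0332
   = 0.2292


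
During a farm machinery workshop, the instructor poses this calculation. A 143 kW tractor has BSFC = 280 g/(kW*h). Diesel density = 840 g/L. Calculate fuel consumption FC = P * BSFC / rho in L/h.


FC = P * BSFC / rho_fuel
   = 143 * 280 / 840
   = 40040 / 840
   = 47.67 L/h


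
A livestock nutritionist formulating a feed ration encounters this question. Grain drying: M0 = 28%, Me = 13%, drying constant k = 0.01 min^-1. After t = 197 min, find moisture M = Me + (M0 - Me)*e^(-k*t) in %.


M = Me + (M0 - Me) * e^(-k*t)
  = 13 + (28 - 13) * e^(-0.01*197)
  = 13 + 15 * e^(-1.970)
  = 13 + 15 * 0.13946
  = 13 + 2.0919
  = 15.09%


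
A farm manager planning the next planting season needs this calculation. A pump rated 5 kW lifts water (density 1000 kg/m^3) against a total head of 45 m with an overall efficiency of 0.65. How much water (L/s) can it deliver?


Q = (P * 1000 * eta) / (rho * g * H)
  = (5 * 1000 * 0.65) / (1000 * 9.81 * 45)
  = 3250 / 441450
  = 0.00736 m^3/s = 7.36 L/s


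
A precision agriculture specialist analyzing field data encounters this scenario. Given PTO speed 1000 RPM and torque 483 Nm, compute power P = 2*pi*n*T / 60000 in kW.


P = 2*pi*n*T / 60000
  = 2*pi * 1000 * 483 / 60000
  = 3034778.50 / 60000
  = 50.58 kW


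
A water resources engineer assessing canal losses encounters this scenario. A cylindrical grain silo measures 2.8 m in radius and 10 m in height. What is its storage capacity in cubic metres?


V = pi * r^2 * h
  = pi * 2.8^2 * 10
  = pi * 7.84 * 10
  = 246.30 m^3


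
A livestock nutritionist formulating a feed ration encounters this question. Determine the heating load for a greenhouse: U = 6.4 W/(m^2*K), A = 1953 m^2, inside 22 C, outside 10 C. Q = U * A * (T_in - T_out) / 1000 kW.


dT = 22 - (10) = 12 K
Q = U * A * dT
  = 6.4 * 1953 * 12
  = 149990.40 W = 149.99 kW


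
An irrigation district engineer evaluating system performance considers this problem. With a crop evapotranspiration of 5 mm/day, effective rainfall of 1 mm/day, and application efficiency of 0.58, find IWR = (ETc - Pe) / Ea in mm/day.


IWR = (ETc - Pe) / Ea
    = (5 - 1) / 0.58
    = 4 / 0.58
    = 6.90 mm/day


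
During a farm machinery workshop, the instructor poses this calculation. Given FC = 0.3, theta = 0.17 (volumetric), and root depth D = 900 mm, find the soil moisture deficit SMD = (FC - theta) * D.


SMD = (FC - theta) * D
    = (0.3 - 0.17) * 900
    = 0.130 * 900
    = 117 mm


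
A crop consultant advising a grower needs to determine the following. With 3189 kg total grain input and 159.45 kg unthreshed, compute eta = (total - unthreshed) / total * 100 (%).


eta = (total - unthreshed) / total * 100
    = (3189 - 159.45) / 3189 * 100
    = 3029.55 / 3189 * 100
    = 95%


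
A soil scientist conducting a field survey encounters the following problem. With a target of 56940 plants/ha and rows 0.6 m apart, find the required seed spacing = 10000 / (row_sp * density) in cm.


spacing = 10000 / (row_sp * density)
        = 10000 / (0.6 * 56940)
        = 10000 / 34164
        = 0.29271 m = 29.27 cm


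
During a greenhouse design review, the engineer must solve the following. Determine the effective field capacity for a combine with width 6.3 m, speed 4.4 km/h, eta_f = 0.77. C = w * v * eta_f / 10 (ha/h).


C = w * v * eta_f / 10
  = 6.3 * 4.4 * 0.77 / 10
  = 21.34 / 10
  = 2.13 ha/h


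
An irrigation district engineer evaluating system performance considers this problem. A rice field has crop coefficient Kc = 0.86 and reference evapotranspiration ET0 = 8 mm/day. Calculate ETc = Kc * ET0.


ETc = Kc * ET0
    = 0.86 * 8
    = 6.88 mm/day


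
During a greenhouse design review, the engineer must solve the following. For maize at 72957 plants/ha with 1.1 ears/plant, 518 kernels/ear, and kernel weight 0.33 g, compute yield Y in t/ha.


Y = density * ears * kernels * kw
  = 72957 * 1.1 * 518 * 0.33 g/ha
  = 13718396.54 g/ha
  = 13718.40 kg/ha = 13.72 t/ha


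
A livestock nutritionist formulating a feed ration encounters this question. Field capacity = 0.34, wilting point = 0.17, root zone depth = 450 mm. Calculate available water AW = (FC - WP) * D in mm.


AW = (FC - WP) * D
   = (0.34 - 0.17) * 450
   = 0.17 * 450
   = 76.50 mm


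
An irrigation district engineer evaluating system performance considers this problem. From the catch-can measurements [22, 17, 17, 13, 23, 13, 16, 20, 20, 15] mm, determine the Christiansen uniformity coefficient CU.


xbar = 176 / 10 = 17.600
sum|xi - xbar| = 29.200
CU = 100 * (1 - 29.200 / (10 * 17.600))
   = 100 * (1 - 0.1659)
   = 83.41%


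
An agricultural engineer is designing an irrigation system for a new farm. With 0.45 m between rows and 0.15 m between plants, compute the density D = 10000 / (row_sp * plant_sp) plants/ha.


D = 10000 / (row_sp * plant_sp)
  = 10000 / (0.45 * 0.15)
  = 10000 / 0.0675
  = 148148.15 plants/ha


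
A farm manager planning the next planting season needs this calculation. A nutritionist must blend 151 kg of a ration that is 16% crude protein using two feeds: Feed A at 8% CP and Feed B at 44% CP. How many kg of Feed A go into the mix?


parts_A = CP_b - target = 44 - 16 = 28
parts_B = target - CP_a = 16 - 8 = 8
total_parts = 28 + 8 = 36
Feed A = 151 * 28 / 36 = 117.44 kg
Feed B = 151 * 8 / 36 = 33.56 kg

117.44 kg


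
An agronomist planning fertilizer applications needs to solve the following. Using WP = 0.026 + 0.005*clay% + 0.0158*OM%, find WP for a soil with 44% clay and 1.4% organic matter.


WP = 0.026 + 0.005*44 + 0.0158*1.4
   = 0.026 + 0.2200 + 0.0221
   = 0.2681


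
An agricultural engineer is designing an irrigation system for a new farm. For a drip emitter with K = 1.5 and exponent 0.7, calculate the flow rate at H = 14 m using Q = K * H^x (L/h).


Q = K * H^x
  = 1.5 * 14^0.7
  = 1.5 * 6.3429
  = 9.51 L/h


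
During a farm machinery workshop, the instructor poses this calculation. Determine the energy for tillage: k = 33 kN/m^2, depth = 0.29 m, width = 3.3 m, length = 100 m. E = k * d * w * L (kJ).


E = k * d * w * L
  = 33 * 0.29 * 3.3 * 100
  = 3158.10 kJ


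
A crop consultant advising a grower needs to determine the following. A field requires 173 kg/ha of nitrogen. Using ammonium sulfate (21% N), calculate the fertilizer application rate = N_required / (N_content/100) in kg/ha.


Rate = N_required / (N_content / 100)
     = 173 / (21 / 100)
     = 173 / 0.21
     = 823.81 kg/ha


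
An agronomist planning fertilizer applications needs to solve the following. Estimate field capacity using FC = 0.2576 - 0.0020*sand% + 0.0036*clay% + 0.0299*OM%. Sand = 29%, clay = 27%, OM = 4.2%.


FC = 0.2576 - 0.0020*29 + 0.0036*27 + 0.0299*4.2
   = 0.2576 - 0.0580 + 0.0972 + 0.1256
   = 0.4224


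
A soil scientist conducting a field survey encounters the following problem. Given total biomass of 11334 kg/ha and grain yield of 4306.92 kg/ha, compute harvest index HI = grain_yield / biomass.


HI = grain_yield / biomass
   = 4306.92 / 11334
   = 0.38


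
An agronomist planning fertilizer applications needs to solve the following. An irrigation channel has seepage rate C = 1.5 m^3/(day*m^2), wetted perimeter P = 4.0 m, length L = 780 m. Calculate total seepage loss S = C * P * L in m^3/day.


S = C * P * L
  = 1.5 * 4.0 * 780
  = 4680 m^3/day


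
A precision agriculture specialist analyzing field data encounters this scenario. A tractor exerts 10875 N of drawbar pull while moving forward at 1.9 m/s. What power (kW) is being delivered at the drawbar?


P = F * v / 1000
  = 10875 * 1.9 / 1000
  = 20662.50 / 1000
  = 20.66 kW


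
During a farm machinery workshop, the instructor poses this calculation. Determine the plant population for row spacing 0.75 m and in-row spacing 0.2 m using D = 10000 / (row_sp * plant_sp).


D = 10000 / (row_sp * plant_sp)
  = 10000 / (0.75 * 0.2)
  = 10000 / 0.1500
  = 66666.67 plants/ha


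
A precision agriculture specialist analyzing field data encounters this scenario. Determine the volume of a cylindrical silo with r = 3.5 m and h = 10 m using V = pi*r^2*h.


V = pi * r^2 * h
  = pi * 3.5^2 * 10
  = pi * 12.25 * 10
  = 384.85 m^3


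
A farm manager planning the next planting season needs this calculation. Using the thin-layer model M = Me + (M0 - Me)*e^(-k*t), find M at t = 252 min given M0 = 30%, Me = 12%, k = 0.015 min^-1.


M = Me + (M0 - Me) * e^(-k*t)
  = 12 + (30 - 12) * e^(-0.015*252)
  = 12 + 18 * e^(-3.780)
  = 12 + 18 * 0.02282
  = 12 + 0.4108
  = 12.41%


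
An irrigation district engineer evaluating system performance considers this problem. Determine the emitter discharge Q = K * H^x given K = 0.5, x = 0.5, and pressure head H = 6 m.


Q = K * H^x
  = 0.5 * 6^0.5
  = 0.5 * 2.4495
  = 1.22 L/h


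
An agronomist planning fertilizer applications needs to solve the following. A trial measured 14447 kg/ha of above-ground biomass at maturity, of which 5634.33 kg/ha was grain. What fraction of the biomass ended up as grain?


HI = grain_yield / biomass
   = 5634.33 / 14447
   = 0.39


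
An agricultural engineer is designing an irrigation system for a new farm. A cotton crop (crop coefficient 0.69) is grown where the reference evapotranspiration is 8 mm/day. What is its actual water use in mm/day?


ETc = Kc * ET0
    = 0.69 * 8
    = 5.52 mm/day


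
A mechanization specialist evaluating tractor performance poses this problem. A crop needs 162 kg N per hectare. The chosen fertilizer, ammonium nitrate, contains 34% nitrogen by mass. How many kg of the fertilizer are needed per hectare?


Rate = N_required / (N_content / 100)
     = 162 / (34 / 100)
     = 162 / 0.34
     = 476.47 kg/ha


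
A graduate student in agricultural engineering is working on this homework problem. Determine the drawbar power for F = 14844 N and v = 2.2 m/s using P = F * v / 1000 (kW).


P = F * v / 1000
  = 14844 * 2.2 / 1000
  = 32656.80 / 1000
  = 32.66 kW
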